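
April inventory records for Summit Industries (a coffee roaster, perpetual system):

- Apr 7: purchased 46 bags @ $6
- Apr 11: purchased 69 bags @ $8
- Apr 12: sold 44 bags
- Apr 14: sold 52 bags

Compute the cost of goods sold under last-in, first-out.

COGS = $714

Apr 12, 44 sold [LIFO — newest first]: 44 @ $8 = $352
Apr 14, 52 sold [LIFO — newest first]: 25 @ $8 + 27 @ $6 = $362
Total COGS = $352 + $362 = $714
Ending inventory: 19 @ $6 = $114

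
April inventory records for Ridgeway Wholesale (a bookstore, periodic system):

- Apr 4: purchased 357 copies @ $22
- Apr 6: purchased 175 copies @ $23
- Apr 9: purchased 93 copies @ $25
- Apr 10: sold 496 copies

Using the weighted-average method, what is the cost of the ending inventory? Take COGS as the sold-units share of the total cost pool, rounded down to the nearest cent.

Ending inventory = $2,931.71

Apr 10, sell 496: 496/625 × $14,204.00 → $11,272.29
Ending inventory (cost pool remaining) = $2,931.71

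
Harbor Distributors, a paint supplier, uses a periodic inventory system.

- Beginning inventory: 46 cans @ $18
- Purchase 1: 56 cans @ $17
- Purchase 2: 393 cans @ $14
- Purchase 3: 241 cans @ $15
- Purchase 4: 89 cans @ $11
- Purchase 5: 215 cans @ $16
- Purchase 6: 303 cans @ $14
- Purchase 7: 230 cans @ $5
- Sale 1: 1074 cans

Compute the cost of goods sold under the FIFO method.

Sale 1 (1074) [FIFO — oldest first]: 46 @ $18 + 56 @ $17 + 393 @ $14 + 241 @ $15 + 89 @ $11 + 215 @ $16 + 34 @ $14 = $15,792
Ending inventory: 269 @ $14 + 230 @ $5 = $4,916
Check: goods available $20,708 = COGS $15,792 + ending $4,916

COGS = $15,792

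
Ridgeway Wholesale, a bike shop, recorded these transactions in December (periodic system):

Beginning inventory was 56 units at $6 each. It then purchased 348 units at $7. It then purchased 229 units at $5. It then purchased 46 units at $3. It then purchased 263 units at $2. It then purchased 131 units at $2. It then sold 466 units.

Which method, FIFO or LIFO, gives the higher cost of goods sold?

FIFO COGS: 56 @ $6 + 348 @ $7 + 62 @ $5 = $3,082
LIFO COGS: 131 @ $2 + 263 @ $2 + 46 @ $3 + 26 @ $5 = $1,056

FIFO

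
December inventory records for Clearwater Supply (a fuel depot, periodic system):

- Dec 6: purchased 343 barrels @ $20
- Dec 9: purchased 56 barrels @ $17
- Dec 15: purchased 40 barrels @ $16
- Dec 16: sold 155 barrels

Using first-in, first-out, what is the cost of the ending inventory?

Dec 16, 155 sold [FIFO — oldest first]: 155 @ $20 = $3,100
Ending inventory: 188 @ $20 + 56 @ $17 + 40 @ $16 = $5,352

Ending inventory = $5,352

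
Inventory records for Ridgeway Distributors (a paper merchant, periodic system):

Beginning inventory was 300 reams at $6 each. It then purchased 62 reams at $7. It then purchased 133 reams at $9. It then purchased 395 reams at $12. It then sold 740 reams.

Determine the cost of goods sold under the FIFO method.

COGS = $6,371

Sale 1 (740) [FIFO — oldest first]: 300 @ $6 + 62 @ $7 + 133 @ $9 + 245 @ $12 = $6,371
Ending inventory: 150 @ $12 = $1,800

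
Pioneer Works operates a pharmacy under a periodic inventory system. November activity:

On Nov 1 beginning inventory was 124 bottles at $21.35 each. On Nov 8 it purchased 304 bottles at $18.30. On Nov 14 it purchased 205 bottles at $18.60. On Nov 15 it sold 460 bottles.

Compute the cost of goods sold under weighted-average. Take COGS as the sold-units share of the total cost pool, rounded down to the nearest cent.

COGS = $8,737.52

Nov 15, sell 460: 460/633 × $12,023.60 → $8,737.52
Ending inventory (cost pool remaining) = $3,286.08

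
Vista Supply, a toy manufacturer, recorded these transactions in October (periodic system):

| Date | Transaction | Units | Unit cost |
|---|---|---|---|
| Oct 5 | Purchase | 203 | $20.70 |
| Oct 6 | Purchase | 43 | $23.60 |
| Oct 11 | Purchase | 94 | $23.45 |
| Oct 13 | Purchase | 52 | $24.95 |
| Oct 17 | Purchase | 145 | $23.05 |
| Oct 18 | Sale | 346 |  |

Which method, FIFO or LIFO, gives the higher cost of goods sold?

FIFO COGS: 203 @ $20.70 + 43 @ $23.60 + 94 @ $23.45 + 6 @ $24.95 = $7,570.90
LIFO COGS: 145 @ $23.05 + 52 @ $24.95 + 94 @ $23.45 + 43 @ $23.60 + 12 @ $20.70 = $8,107.15

LIFO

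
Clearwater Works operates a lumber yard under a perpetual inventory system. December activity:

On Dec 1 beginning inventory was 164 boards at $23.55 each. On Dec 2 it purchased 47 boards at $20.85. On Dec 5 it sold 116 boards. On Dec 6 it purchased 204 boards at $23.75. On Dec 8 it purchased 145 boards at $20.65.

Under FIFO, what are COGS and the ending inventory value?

COGS = $2,731.80; ending inventory = $9,949.60

Dec 5, 116 sold [FIFO — oldest first]: 116 @ $23.55 = $2,731.80
Ending inventory: 48 @ $23.55 + 47 @ $20.85 + 204 @ $23.75 + 145 @ $20.65 = $9,949.60
Check: goods available $12,681.40 = COGS $2,731.80 + ending $9,949.60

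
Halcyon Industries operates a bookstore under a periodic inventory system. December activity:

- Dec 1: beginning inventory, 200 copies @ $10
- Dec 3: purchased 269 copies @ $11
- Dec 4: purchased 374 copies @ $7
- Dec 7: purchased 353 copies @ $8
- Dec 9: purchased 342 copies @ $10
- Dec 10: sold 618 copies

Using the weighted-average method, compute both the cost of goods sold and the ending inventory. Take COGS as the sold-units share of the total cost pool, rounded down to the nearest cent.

Dec 10, sell 618: 618/1538 × $13,821.00 → $5,553.56
Ending inventory (cost pool remaining) = $8,267.44

COGS = $5,553.56; ending inventory = $8,267.44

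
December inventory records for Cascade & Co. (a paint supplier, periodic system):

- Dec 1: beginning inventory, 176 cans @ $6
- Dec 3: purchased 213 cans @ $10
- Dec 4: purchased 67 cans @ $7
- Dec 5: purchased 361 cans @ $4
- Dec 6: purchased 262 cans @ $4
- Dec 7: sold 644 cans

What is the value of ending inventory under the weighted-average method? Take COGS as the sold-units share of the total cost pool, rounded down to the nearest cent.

Ending inventory = $2,478.17

Dec 7, sell 644: 644/1079 × $6,147.00 → $3,668.83
Ending inventory (cost pool remaining) = $2,478.17
Check: goods available $6,147.00 = COGS $3,668.83 + ending $2,478.17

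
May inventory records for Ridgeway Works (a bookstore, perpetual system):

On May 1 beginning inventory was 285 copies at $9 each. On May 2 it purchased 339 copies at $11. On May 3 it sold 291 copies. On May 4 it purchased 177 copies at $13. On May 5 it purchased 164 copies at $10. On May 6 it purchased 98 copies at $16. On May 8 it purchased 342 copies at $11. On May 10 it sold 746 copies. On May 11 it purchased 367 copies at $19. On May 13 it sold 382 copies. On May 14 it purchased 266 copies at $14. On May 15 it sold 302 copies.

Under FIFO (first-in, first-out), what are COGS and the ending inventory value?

COGS = $21,569; ending inventory = $4,693

May 3, 291 sold [FIFO — oldest first]: 285 @ $9 + 6 @ $11 = $2,631
May 10, 746 sold [FIFO — oldest first]: 333 @ $11 + 177 @ $13 + 164 @ $10 + 72 @ $16 = $8,756
May 13, 382 sold [FIFO — oldest first]: 26 @ $16 + 342 @ $11 + 14 @ $19 = $4,444
May 15, 302 sold [FIFO — oldest first]: 302 @ $19 = $5,738
Total COGS = $2,631 + $8,756 + $4,444 + $5,738 = $21,569
Ending inventory: 51 @ $19 + 266 @ $14 = $4,693
Check: goods available $26,262 = COGS $21,569 + ending $4,693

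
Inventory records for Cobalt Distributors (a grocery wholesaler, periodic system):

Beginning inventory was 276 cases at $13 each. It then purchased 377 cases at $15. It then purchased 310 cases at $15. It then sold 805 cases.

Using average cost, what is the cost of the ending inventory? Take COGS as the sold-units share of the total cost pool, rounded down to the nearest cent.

Ending inventory = $2,279.44

Sale 1, sell 805: 805/963 × $13,893.00 → $11,613.56
Ending inventory (cost pool remaining) = $2,279.44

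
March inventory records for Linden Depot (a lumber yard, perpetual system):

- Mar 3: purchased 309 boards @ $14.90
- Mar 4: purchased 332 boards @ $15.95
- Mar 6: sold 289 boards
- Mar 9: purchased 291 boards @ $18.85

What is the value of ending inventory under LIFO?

Mar 6, 289 sold [LIFO — newest first]: 289 @ $15.95 = $4,609.55
Ending inventory: 309 @ $14.90 + 43 @ $15.95 + 291 @ $18.85 = $10,775.30

Ending inventory = $10,775.30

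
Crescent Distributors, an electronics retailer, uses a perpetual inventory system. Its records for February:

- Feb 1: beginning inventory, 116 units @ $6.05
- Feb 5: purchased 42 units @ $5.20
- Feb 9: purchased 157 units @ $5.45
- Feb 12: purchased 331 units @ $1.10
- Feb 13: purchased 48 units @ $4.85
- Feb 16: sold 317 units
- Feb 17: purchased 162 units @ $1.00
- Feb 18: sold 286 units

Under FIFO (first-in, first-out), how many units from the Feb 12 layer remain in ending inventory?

43

Feb 16, 317 sold [FIFO — oldest first]: 116 @ $6.05 + 42 @ $5.20 + 157 @ $5.45 + 2 @ $1.10 = $1,778.05
Feb 18, 286 sold [FIFO — oldest first]: 286 @ $1.10 = $314.60
Total COGS = $1,778.05 + $314.60 = $2,092.65
Ending inventory: 43 @ $1.10 + 48 @ $4.85 + 162 @ $1.00 = $442.10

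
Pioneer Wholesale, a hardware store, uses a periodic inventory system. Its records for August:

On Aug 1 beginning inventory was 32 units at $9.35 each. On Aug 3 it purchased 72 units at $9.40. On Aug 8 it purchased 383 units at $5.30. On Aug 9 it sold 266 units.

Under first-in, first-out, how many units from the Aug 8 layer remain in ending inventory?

Aug 9, 266 sold [FIFO — oldest first]: 32 @ $9.35 + 72 @ $9.40 + 162 @ $5.30 = $1,834.60
Ending inventory: 221 @ $5.30 = $1,171.30

221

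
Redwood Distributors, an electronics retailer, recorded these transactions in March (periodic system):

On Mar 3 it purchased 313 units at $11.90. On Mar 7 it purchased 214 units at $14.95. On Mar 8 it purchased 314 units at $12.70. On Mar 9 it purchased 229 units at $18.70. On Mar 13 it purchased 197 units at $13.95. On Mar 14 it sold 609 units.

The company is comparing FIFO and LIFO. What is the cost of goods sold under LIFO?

FIFO COGS: 313 @ $11.90 + 214 @ $14.95 + 82 @ $12.70 = $7,965.40
LIFO COGS: 197 @ $13.95 + 229 @ $18.70 + 183 @ $12.70 = $9,354.55

COGS = $9,354.55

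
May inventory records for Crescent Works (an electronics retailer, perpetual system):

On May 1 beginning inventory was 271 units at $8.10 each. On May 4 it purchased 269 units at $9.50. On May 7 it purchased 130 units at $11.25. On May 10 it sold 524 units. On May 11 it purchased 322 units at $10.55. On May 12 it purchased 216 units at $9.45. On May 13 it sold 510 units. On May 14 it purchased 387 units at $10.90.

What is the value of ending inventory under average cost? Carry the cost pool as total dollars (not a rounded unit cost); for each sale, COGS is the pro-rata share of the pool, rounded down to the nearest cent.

Ending inventory = $5,946.15

After May 1: 271 on hand, pool $2,195.10 (≈ $8.1000 each)
After May 4: 540 on hand, pool $4,750.60 (≈ $8.7974 each)
After May 7: 670 on hand, pool $6,213.10 (≈ $9.2733 each)
May 10, sell 524: 524/670 × $6,213.10 → $4,859.20
After May 11: 468 on hand, pool $4,751.00 (≈ $10.1517 each)
After May 12: 684 on hand, pool $6,792.20 (≈ $9.9301 each)
May 13, sell 510: 510/684 × $6,792.20 → $5,064.35
After May 14: 561 on hand, pool $5,946.15 (≈ $10.5992 each)
Total COGS = $4,859.20 + $5,064.35 = $9,923.55
Ending inventory (cost pool remaining) = $5,946.15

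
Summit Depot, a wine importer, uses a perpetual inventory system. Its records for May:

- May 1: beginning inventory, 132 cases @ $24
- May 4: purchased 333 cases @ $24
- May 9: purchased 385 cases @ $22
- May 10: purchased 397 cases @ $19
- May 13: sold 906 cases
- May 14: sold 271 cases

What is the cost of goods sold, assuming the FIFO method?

May 13, 906 sold [FIFO — oldest first]: 132 @ $24 + 333 @ $24 + 385 @ $22 + 56 @ $19 = $20,694
May 14, 271 sold [FIFO — oldest first]: 271 @ $19 = $5,149
Total COGS = $20,694 + $5,149 = $25,843
Ending inventory: 70 @ $19 = $1,330

COGS = $25,843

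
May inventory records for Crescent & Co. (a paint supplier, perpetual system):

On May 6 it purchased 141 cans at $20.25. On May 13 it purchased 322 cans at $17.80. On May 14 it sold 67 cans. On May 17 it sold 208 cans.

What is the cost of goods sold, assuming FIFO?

COGS = $5,240.45

May 14, 67 sold [FIFO — oldest first]: 67 @ $20.25 = $1,356.75
May 17, 208 sold [FIFO — oldest first]: 74 @ $20.25 + 134 @ $17.80 = $3,883.70
Total COGS = $1,356.75 + $3,883.70 = $5,240.45
Ending inventory: 188 @ $17.80 = $3,346.40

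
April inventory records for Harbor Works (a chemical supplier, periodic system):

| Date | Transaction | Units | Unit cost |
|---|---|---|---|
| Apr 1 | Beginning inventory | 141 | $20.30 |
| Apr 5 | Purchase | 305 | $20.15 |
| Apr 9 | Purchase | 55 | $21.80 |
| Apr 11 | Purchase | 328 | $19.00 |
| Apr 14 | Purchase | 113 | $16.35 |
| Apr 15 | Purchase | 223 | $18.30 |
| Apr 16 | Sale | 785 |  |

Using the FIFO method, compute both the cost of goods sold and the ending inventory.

Apr 16, 785 sold [FIFO — oldest first]: 141 @ $20.30 + 305 @ $20.15 + 55 @ $21.80 + 284 @ $19.00 = $15,603.05
Ending inventory: 44 @ $19.00 + 113 @ $16.35 + 223 @ $18.30 = $6,764.45

COGS = $15,603.05; ending inventory = $6,764.45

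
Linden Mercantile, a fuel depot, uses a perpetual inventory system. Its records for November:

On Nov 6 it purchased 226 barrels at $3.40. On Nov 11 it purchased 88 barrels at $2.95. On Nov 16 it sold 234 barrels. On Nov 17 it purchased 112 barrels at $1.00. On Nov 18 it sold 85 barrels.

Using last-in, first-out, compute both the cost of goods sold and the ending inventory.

Nov 16, 234 sold [LIFO — newest first]: 88 @ $2.95 + 146 @ $3.40 = $756.00
Nov 18, 85 sold [LIFO — newest first]: 85 @ $1.00 = $85.00
Total COGS = $756.00 + $85.00 = $841.00
Ending inventory: 80 @ $3.40 + 27 @ $1.00 = $299.00
Check: goods available $1,140.00 = COGS $841.00 + ending $299.00

COGS = $841.00; ending inventory = $299.00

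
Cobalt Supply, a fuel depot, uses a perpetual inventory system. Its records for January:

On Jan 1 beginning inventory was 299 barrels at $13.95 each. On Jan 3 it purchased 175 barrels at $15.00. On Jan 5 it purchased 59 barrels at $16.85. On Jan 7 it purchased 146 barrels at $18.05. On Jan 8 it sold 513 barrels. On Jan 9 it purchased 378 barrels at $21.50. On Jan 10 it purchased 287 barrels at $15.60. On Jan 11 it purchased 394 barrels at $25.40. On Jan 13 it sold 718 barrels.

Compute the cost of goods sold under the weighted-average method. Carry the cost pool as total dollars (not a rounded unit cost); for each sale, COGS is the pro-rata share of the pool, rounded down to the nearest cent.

After Jan 1: 299 on hand, pool $4,171.05 (≈ $13.9500 each)
After Jan 3: 474 on hand, pool $6,796.05 (≈ $14.3377 each)
After Jan 5: 533 on hand, pool $7,790.20 (≈ $14.6158 each)
After Jan 7: 679 on hand, pool $10,425.50 (≈ $15.3542 each)
Jan 8, sell 513: 513/679 × $10,425.50 → $7,876.70
After Jan 9: 544 on hand, pool $10,675.80 (≈ $19.6246 each)
After Jan 10: 831 on hand, pool $15,153.00 (≈ $18.2347 each)
After Jan 11: 1225 on hand, pool $25,160.60 (≈ $20.5393 each)
Jan 13, sell 718: 718/1225 × $25,160.60 → $14,747.19
Total COGS = $7,876.70 + $14,747.19 = $22,623.89
Ending inventory (cost pool remaining) = $10,413.41
Check: goods available $33,037.30 = COGS $22,623.89 + ending $10,413.41

COGS = $22,623.89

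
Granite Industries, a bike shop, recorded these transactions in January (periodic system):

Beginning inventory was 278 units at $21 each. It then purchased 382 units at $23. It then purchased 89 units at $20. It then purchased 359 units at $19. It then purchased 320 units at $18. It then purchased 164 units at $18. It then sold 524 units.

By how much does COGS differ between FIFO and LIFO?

FIFO COGS: 278 @ $21 + 246 @ $23 = $11,496
LIFO COGS: 164 @ $18 + 320 @ $18 + 40 @ $19 = $9,472
Difference = |$11,496 − $9,472| = $2,024

$2,024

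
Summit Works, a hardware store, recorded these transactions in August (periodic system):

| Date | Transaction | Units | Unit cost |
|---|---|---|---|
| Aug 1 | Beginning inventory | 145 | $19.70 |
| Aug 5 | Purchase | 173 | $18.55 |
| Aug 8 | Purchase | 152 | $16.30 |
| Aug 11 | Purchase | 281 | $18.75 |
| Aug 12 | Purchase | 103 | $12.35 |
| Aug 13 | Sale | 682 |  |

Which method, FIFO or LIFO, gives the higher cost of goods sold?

FIFO

FIFO COGS: 145 @ $19.70 + 173 @ $18.55 + 152 @ $16.30 + 212 @ $18.75 = $12,518.25
LIFO COGS: 103 @ $12.35 + 281 @ $18.75 + 152 @ $16.30 + 146 @ $18.55 = $11,726.70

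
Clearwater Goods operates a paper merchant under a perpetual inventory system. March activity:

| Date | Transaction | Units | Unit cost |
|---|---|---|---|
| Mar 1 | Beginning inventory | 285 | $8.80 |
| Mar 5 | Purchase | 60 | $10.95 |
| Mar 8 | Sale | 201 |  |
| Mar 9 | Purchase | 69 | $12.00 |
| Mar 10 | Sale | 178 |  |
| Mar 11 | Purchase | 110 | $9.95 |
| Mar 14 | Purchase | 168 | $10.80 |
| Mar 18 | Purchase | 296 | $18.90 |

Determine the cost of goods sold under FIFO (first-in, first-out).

Mar 8, 201 sold [FIFO — oldest first]: 201 @ $8.80 = $1,768.80
Mar 10, 178 sold [FIFO — oldest first]: 84 @ $8.80 + 60 @ $10.95 + 34 @ $12.00 = $1,804.20
Total COGS = $1,768.80 + $1,804.20 = $3,573.00
Ending inventory: 35 @ $12.00 + 110 @ $9.95 + 168 @ $10.80 + 296 @ $18.90 = $8,923.30
Check: goods available $12,496.30 = COGS $3,573.00 + ending $8,923.30

COGS = $3,573.00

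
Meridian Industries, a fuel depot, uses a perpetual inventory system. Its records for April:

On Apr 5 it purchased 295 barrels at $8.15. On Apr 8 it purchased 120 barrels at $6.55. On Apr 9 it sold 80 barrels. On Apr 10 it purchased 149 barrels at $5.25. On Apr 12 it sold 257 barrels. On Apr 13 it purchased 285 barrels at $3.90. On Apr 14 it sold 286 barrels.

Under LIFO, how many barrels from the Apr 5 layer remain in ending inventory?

Apr 9, 80 sold [LIFO — newest first]: 80 @ $6.55 = $524.00
Apr 12, 257 sold [LIFO — newest first]: 149 @ $5.25 + 40 @ $6.55 + 68 @ $8.15 = $1,598.45
Apr 14, 286 sold [LIFO — newest first]: 285 @ $3.90 + 1 @ $8.15 = $1,119.65
Total COGS = $524.00 + $1,598.45 + $1,119.65 = $3,242.10
Ending inventory: 226 @ $8.15 = $1,841.90

226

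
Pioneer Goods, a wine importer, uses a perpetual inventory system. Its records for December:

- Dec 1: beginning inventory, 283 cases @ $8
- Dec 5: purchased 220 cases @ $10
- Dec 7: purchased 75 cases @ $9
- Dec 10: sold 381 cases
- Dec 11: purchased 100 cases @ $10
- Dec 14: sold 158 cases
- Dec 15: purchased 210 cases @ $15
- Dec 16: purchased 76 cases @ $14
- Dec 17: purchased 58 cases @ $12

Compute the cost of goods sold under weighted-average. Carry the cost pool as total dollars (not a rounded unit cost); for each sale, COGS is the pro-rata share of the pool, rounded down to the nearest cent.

After Dec 1: 283 on hand, pool $2,264.00 (≈ $8.0000 each)
After Dec 5: 503 on hand, pool $4,464.00 (≈ $8.8748 each)
After Dec 7: 578 on hand, pool $5,139.00 (≈ $8.8910 each)
Dec 10, sell 381: 381/578 × $5,139.00 → $3,387.47
After Dec 11: 297 on hand, pool $2,751.53 (≈ $9.2644 each)
Dec 14, sell 158: 158/297 × $2,751.53 → $1,463.77
After Dec 15: 349 on hand, pool $4,437.76 (≈ $12.7156 each)
After Dec 16: 425 on hand, pool $5,501.76 (≈ $12.9453 each)
After Dec 17: 483 on hand, pool $6,197.76 (≈ $12.8318 each)
Total COGS = $3,387.47 + $1,463.77 = $4,851.24
Ending inventory (cost pool remaining) = $6,197.76
Check: goods available $11,049.00 = COGS $4,851.24 + ending $6,197.76

COGS = $4,851.24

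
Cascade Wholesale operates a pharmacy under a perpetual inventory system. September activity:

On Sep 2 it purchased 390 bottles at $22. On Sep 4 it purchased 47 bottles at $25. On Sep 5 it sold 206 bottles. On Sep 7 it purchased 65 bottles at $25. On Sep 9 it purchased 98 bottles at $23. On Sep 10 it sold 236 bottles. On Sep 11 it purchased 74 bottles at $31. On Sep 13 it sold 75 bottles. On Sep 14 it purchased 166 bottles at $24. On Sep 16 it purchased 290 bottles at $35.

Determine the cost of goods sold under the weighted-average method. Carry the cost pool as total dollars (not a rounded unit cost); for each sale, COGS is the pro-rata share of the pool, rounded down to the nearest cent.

COGS = $11,923.55

After Sep 2: 390 on hand, pool $8,580.00 (≈ $22.0000 each)
After Sep 4: 437 on hand, pool $9,755.00 (≈ $22.3227 each)
Sep 5, sell 206: 206/437 × $9,755.00 → $4,598.46
After Sep 7: 296 on hand, pool $6,781.54 (≈ $22.9106 each)
After Sep 9: 394 on hand, pool $9,035.54 (≈ $22.9328 each)
Sep 10, sell 236: 236/394 × $9,035.54 → $5,412.15
After Sep 11: 232 on hand, pool $5,917.39 (≈ $25.5060 each)
Sep 13, sell 75: 75/232 × $5,917.39 → $1,912.94
After Sep 14: 323 on hand, pool $7,988.45 (≈ $24.7320 each)
After Sep 16: 613 on hand, pool $18,138.45 (≈ $29.5896 each)
Total COGS = $4,598.46 + $5,412.15 + $1,912.94 = $11,923.55
Ending inventory (cost pool remaining) = $18,138.45
Check: goods available $30,062.00 = COGS $11,923.55 + ending $18,138.45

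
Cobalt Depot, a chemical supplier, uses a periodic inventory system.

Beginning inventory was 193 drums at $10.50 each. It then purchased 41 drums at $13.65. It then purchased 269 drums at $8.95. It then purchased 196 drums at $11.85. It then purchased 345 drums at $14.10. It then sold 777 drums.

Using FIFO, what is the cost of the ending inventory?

Sale 1 (777) [FIFO — oldest first]: 193 @ $10.50 + 41 @ $13.65 + 269 @ $8.95 + 196 @ $11.85 + 78 @ $14.10 = $8,416.10
Ending inventory: 267 @ $14.10 = $3,764.70

Ending inventory = $3,764.70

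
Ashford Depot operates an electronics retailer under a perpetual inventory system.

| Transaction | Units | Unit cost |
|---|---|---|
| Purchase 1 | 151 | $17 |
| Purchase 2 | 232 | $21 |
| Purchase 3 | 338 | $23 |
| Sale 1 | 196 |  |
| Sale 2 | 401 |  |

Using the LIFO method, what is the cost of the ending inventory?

Ending inventory = $2,108

Sale 1 (196) [LIFO — newest first]: 196 @ $23 = $4,508
Sale 2 (401) [LIFO — newest first]: 142 @ $23 + 232 @ $21 + 27 @ $17 = $8,597
Total COGS = $4,508 + $8,597 = $13,105
Ending inventory: 124 @ $17 = $2,108
Check: goods available $15,213 = COGS $13,105 + ending $2,108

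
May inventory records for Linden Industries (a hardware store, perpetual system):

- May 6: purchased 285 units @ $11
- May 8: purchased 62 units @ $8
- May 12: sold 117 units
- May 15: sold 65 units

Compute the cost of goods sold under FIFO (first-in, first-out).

COGS = $2,002

May 12, 117 sold [FIFO — oldest first]: 117 @ $11 = $1,287
May 15, 65 sold [FIFO — oldest first]: 65 @ $11 = $715
Total COGS = $1,287 + $715 = $2,002
Ending inventory: 103 @ $11 + 62 @ $8 = $1,629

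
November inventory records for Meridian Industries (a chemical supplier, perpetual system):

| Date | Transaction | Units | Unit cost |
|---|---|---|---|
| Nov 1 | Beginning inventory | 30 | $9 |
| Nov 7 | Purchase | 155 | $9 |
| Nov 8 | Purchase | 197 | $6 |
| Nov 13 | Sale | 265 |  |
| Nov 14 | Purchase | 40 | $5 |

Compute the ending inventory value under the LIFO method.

Nov 13, 265 sold [LIFO — newest first]: 197 @ $6 + 68 @ $9 = $1,794
Ending inventory: 30 @ $9 + 87 @ $9 + 40 @ $5 = $1,253

Ending inventory = $1,253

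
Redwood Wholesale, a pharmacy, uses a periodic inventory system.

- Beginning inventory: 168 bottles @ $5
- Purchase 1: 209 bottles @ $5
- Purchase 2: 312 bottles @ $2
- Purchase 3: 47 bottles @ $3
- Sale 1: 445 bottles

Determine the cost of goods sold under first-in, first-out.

Sale 1 (445) [FIFO — oldest first]: 168 @ $5 + 209 @ $5 + 68 @ $2 = $2,021
Ending inventory: 244 @ $2 + 47 @ $3 = $629
Check: goods available $2,650 = COGS $2,021 + ending $629

COGS = $2,021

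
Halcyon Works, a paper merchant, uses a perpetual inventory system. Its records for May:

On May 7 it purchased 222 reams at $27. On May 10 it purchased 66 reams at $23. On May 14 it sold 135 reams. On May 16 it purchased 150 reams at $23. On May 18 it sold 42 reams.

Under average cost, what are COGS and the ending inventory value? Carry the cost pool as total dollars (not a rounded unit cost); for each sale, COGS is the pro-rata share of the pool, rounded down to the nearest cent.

After May 7: 222 on hand, pool $5,994.00 (≈ $27.0000 each)
After May 10: 288 on hand, pool $7,512.00 (≈ $26.0833 each)
May 14, sell 135: 135/288 × $7,512.00 → $3,521.25
After May 16: 303 on hand, pool $7,440.75 (≈ $24.5569 each)
May 18, sell 42: 42/303 × $7,440.75 → $1,031.39
Total COGS = $3,521.25 + $1,031.39 = $4,552.64
Ending inventory (cost pool remaining) = $6,409.36
Check: goods available $10,962.00 = COGS $4,552.64 + ending $6,409.36

COGS = $4,552.64; ending inventory = $6,409.36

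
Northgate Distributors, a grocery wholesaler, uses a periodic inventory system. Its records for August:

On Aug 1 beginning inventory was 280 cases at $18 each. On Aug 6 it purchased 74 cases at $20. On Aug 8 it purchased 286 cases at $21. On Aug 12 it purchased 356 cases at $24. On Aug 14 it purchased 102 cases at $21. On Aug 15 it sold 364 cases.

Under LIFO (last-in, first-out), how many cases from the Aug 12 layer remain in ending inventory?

Aug 15, 364 sold [LIFO — newest first]: 102 @ $21 + 262 @ $24 = $8,430
Ending inventory: 280 @ $18 + 74 @ $20 + 286 @ $21 + 94 @ $24 = $14,782
Check: goods available $23,212 = COGS $8,430 + ending $14,782

94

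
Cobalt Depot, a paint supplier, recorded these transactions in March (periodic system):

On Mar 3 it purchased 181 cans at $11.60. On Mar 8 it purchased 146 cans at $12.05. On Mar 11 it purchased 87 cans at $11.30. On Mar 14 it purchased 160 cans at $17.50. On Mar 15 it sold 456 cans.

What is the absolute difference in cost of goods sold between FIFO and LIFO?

FIFO COGS: 181 @ $11.60 + 146 @ $12.05 + 87 @ $11.30 + 42 @ $17.50 = $5,577.00
LIFO COGS: 160 @ $17.50 + 87 @ $11.30 + 146 @ $12.05 + 63 @ $11.60 = $6,273.20
Difference = |$5,577.00 − $6,273.20| = $696.20

$696.20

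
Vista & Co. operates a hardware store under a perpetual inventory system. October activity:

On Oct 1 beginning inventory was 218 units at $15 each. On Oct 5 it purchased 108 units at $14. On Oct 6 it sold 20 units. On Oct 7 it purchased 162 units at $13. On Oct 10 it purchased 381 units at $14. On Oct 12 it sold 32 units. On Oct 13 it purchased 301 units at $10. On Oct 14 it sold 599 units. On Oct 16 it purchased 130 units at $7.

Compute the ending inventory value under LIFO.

Oct 6, 20 sold [LIFO — newest first]: 20 @ $14 = $280
Oct 12, 32 sold [LIFO — newest first]: 32 @ $14 = $448
Oct 14, 599 sold [LIFO — newest first]: 301 @ $10 + 298 @ $14 = $7,182
Total COGS = $280 + $448 + $7,182 = $7,910
Ending inventory: 218 @ $15 + 88 @ $14 + 162 @ $13 + 51 @ $14 + 130 @ $7 = $8,232
Check: goods available $16,142 = COGS $7,910 + ending $8,232

Ending inventory = $8,232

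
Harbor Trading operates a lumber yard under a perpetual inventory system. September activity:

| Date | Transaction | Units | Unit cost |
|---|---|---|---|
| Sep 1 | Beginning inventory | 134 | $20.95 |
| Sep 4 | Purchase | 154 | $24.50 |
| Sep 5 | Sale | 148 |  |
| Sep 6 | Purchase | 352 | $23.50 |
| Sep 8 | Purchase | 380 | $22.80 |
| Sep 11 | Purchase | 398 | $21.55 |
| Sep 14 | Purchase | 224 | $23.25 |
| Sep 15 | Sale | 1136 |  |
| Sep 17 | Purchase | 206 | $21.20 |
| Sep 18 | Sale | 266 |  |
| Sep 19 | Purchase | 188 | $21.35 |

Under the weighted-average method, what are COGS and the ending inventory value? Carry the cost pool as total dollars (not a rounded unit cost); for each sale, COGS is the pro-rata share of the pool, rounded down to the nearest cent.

COGS = $35,066.32; ending inventory = $10,615.88

After Sep 1: 134 on hand, pool $2,807.30 (≈ $20.9500 each)
After Sep 4: 288 on hand, pool $6,580.30 (≈ $22.8483 each)
Sep 5, sell 148: 148/288 × $6,580.30 → $3,381.54
After Sep 6: 492 on hand, pool $11,470.76 (≈ $23.3146 each)
After Sep 8: 872 on hand, pool $20,134.76 (≈ $23.0903 each)
After Sep 11: 1270 on hand, pool $28,711.66 (≈ $22.6076 each)
After Sep 14: 1494 on hand, pool $33,919.66 (≈ $22.7039 each)
Sep 15, sell 1136: 1136/1494 × $33,919.66 → $25,791.65
After Sep 17: 564 on hand, pool $12,495.21 (≈ $22.1546 each)
Sep 18, sell 266: 266/564 × $12,495.21 → $5,893.13
After Sep 19: 486 on hand, pool $10,615.88 (≈ $21.8434 each)
Total COGS = $3,381.54 + $25,791.65 + $5,893.13 = $35,066.32
Ending inventory (cost pool remaining) = $10,615.88
Check: goods available $45,682.20 = COGS $35,066.32 + ending $10,615.88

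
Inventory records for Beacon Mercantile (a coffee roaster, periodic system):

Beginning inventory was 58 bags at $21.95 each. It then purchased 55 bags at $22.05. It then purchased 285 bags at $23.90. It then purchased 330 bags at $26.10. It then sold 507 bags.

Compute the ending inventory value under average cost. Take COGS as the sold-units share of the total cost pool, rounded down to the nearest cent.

Sale 1, sell 507: 507/728 × $17,910.35 → $12,473.27
Ending inventory (cost pool remaining) = $5,437.08

Ending inventory = $5,437.08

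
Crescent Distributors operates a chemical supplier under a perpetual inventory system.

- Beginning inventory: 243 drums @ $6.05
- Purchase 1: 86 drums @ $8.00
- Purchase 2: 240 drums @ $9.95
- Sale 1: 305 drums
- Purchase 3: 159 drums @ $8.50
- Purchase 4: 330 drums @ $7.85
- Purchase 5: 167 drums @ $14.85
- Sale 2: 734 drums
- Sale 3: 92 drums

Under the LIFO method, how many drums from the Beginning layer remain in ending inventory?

94

Sale 1 (305) [LIFO — newest first]: 240 @ $9.95 + 65 @ $8.00 = $2,908.00
Sale 2 (734) [LIFO — newest first]: 167 @ $14.85 + 330 @ $7.85 + 159 @ $8.50 + 21 @ $8.00 + 57 @ $6.05 = $6,934.80
Sale 3 (92) [LIFO — newest first]: 92 @ $6.05 = $556.60
Total COGS = $2,908.00 + $6,934.80 + $556.60 = $10,399.40
Ending inventory: 94 @ $6.05 = $568.70
Check: goods available $10,968.10 = COGS $10,399.40 + ending $568.70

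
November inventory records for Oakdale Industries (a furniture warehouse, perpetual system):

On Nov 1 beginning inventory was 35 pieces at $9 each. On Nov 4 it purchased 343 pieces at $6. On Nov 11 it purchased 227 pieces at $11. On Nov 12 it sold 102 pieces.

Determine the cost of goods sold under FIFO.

COGS = $717

Nov 12, 102 sold [FIFO — oldest first]: 35 @ $9 + 67 @ $6 = $717
Ending inventory: 276 @ $6 + 227 @ $11 = $4,153
Check: goods available $4,870 = COGS $717 + ending $4,153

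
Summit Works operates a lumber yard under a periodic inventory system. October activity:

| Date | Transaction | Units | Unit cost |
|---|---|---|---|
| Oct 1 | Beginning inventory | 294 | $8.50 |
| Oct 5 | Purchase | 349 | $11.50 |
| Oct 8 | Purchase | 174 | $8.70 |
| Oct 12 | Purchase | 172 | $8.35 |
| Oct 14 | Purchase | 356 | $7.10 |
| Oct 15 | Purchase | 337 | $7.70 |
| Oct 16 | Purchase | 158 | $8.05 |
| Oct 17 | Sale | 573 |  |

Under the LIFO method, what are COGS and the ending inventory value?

COGS = $4,420.60; ending inventory = $11,436.30

Oct 17, 573 sold [LIFO — newest first]: 158 @ $8.05 + 337 @ $7.70 + 78 @ $7.10 = $4,420.60
Ending inventory: 294 @ $8.50 + 349 @ $11.50 + 174 @ $8.70 + 172 @ $8.35 + 278 @ $7.10 = $11,436.30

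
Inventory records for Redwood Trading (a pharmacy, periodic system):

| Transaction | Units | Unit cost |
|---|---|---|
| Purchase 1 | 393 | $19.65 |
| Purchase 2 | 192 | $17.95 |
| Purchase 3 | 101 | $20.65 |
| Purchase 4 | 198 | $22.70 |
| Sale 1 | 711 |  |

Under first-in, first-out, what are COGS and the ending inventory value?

Sale 1 (711) [FIFO — oldest first]: 393 @ $19.65 + 192 @ $17.95 + 101 @ $20.65 + 25 @ $22.70 = $13,822.00
Ending inventory: 173 @ $22.70 = $3,927.10

COGS = $13,822.00; ending inventory = $3,927.10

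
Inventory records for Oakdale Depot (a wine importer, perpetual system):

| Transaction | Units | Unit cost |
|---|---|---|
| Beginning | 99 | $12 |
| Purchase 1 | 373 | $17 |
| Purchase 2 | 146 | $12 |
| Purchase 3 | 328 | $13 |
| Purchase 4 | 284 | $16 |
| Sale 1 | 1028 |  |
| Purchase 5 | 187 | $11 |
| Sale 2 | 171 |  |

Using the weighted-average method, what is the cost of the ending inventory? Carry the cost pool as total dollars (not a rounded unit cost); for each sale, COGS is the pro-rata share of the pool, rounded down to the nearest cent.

After Beginning: 99 on hand, pool $1,188.00 (≈ $12.0000 each)
After Purchase 1: 472 on hand, pool $7,529.00 (≈ $15.9513 each)
After Purchase 2: 618 on hand, pool $9,281.00 (≈ $15.0178 each)
After Purchase 3: 946 on hand, pool $13,545.00 (≈ $14.3182 each)
After Purchase 4: 1230 on hand, pool $18,089.00 (≈ $14.7065 each)
Sale 1, sell 1028: 1028/1230 × $18,089.00 → $15,118.28
After Purchase 5: 389 on hand, pool $5,027.72 (≈ $12.9247 each)
Sale 2, sell 171: 171/389 × $5,027.72 → $2,210.12
Total COGS = $15,118.28 + $2,210.12 = $17,328.40
Ending inventory (cost pool remaining) = $2,817.60

Ending inventory = $2,817.60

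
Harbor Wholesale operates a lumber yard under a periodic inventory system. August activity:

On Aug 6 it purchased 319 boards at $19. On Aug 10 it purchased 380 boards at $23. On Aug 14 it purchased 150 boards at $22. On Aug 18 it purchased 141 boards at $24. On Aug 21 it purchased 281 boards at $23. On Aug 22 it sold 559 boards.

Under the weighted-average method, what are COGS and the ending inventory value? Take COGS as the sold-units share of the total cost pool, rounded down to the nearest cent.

COGS = $12,291.84; ending inventory = $15,656.16

Aug 22, sell 559: 559/1271 × $27,948.00 → $12,291.84
Ending inventory (cost pool remaining) = $15,656.16
Check: goods available $27,948.00 = COGS $12,291.84 + ending $15,656.16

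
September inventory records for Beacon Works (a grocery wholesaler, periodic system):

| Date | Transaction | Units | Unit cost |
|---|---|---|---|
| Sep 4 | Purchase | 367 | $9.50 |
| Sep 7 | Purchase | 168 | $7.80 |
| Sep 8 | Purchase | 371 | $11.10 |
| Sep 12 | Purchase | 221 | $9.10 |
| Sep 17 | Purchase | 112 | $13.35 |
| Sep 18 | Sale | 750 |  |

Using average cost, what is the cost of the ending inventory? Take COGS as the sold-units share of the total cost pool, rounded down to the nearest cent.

Sep 18, sell 750: 750/1239 × $12,421.30 → $7,518.94
Ending inventory (cost pool remaining) = $4,902.36
Check: goods available $12,421.30 = COGS $7,518.94 + ending $4,902.36

Ending inventory = $4,902.36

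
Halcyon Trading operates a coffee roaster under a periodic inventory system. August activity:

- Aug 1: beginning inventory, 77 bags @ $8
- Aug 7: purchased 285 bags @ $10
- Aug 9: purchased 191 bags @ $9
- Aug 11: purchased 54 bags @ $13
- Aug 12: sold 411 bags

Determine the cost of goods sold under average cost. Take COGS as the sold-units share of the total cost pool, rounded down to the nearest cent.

COGS = $3,986.09

Aug 12, sell 411: 411/607 × $5,887.00 → $3,986.09
Ending inventory (cost pool remaining) = $1,900.91
Check: goods available $5,887.00 = COGS $3,986.09 + ending $1,900.91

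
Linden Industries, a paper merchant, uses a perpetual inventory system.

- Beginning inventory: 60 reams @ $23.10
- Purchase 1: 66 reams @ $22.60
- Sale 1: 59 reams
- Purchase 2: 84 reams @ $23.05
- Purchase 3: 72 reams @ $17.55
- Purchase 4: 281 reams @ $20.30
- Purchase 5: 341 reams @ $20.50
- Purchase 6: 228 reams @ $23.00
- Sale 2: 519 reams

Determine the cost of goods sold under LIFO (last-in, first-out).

COGS = $12,542.90

Sale 1 (59) [LIFO — newest first]: 59 @ $22.60 = $1,333.40
Sale 2 (519) [LIFO — newest first]: 228 @ $23.00 + 291 @ $20.50 = $11,209.50
Total COGS = $1,333.40 + $11,209.50 = $12,542.90
Ending inventory: 60 @ $23.10 + 7 @ $22.60 + 84 @ $23.05 + 72 @ $17.55 + 281 @ $20.30 + 50 @ $20.50 = $11,473.30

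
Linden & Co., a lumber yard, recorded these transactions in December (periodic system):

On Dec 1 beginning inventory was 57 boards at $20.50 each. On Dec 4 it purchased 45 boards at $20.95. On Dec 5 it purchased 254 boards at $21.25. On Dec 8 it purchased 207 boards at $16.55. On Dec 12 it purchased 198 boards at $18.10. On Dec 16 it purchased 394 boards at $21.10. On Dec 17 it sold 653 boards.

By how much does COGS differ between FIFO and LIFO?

$343.15

FIFO COGS: 57 @ $20.50 + 45 @ $20.95 + 254 @ $21.25 + 207 @ $16.55 + 90 @ $18.10 = $12,563.60
LIFO COGS: 394 @ $21.10 + 198 @ $18.10 + 61 @ $16.55 = $12,906.75
Difference = |$12,563.60 − $12,906.75| = $343.15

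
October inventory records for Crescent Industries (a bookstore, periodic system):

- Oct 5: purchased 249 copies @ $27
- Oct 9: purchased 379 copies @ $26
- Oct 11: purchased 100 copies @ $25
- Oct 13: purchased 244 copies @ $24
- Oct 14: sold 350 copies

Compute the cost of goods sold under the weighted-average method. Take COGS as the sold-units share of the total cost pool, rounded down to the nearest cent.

COGS = $8,977.93

Oct 14, sell 350: 350/972 × $24,933.00 → $8,977.93
Ending inventory (cost pool remaining) = $15,955.07
Check: goods available $24,933.00 = COGS $8,977.93 + ending $15,955.07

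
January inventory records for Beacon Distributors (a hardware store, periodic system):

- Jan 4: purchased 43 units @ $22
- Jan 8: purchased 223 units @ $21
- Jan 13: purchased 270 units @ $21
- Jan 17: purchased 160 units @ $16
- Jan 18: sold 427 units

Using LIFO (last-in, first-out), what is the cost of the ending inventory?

Jan 18, 427 sold [LIFO — newest first]: 160 @ $16 + 267 @ $21 = $8,167
Ending inventory: 43 @ $22 + 223 @ $21 + 3 @ $21 = $5,692

Ending inventory = $5,692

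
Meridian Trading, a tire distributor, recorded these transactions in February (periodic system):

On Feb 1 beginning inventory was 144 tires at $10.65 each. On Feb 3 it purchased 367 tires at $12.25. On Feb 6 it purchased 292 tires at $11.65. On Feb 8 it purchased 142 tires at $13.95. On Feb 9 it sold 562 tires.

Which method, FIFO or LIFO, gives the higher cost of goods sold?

LIFO

FIFO COGS: 144 @ $10.65 + 367 @ $12.25 + 51 @ $11.65 = $6,623.50
LIFO COGS: 142 @ $13.95 + 292 @ $11.65 + 128 @ $12.25 = $6,950.70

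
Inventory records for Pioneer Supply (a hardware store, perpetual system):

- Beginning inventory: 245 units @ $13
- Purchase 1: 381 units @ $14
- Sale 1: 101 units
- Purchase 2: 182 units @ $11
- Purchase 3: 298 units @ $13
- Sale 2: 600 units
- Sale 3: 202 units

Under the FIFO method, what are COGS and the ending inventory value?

Sale 1 (101) [FIFO — oldest first]: 101 @ $13 = $1,313
Sale 2 (600) [FIFO — oldest first]: 144 @ $13 + 381 @ $14 + 75 @ $11 = $8,031
Sale 3 (202) [FIFO — oldest first]: 107 @ $11 + 95 @ $13 = $2,412
Total COGS = $1,313 + $8,031 + $2,412 = $11,756
Ending inventory: 203 @ $13 = $2,639

COGS = $11,756; ending inventory = $2,639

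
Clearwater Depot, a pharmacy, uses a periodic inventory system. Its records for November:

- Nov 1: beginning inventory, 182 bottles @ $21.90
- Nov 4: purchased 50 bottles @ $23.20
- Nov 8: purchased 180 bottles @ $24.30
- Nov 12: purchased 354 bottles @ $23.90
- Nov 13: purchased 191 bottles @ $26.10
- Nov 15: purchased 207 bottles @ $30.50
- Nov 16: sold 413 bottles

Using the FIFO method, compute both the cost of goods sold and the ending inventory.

COGS = $9,543.70; ending inventory = $19,735.30

Nov 16, 413 sold [FIFO — oldest first]: 182 @ $21.90 + 50 @ $23.20 + 180 @ $24.30 + 1 @ $23.90 = $9,543.70
Ending inventory: 353 @ $23.90 + 191 @ $26.10 + 207 @ $30.50 = $19,735.30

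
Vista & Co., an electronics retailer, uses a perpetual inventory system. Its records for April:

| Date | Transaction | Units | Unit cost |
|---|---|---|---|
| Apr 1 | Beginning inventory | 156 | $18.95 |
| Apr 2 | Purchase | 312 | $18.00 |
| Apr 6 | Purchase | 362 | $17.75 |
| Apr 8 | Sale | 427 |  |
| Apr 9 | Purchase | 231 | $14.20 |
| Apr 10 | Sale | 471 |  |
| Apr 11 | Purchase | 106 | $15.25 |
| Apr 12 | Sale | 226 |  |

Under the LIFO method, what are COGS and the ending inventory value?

Apr 8, 427 sold [LIFO — newest first]: 362 @ $17.75 + 65 @ $18.00 = $7,595.50
Apr 10, 471 sold [LIFO — newest first]: 231 @ $14.20 + 240 @ $18.00 = $7,600.20
Apr 12, 226 sold [LIFO — newest first]: 106 @ $15.25 + 7 @ $18.00 + 113 @ $18.95 = $3,883.85
Total COGS = $7,595.50 + $7,600.20 + $3,883.85 = $19,079.55
Ending inventory: 43 @ $18.95 = $814.85
Check: goods available $19,894.40 = COGS $19,079.55 + ending $814.85

COGS = $19,079.55; ending inventory = $814.85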